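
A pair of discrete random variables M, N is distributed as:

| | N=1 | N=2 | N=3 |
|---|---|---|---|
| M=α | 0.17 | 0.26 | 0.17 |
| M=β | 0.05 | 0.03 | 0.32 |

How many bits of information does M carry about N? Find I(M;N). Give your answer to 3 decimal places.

Marginals: p(M) = (0.6000, 0.4000), p(N) = (0.2200, 0.2900, 0.4900).
I(M;N) = Σ p(x,y)·log₂[p(x,y)/(p(x)p(y))].
  (α,1): 0.17·log₂(1.2879) = 0.0620
  (α,2): 0.26·log₂(1.4943) = 0.1507
  (α,3): 0.17·log₂(0.5782) = -0.1343
  (β,1): 0.05·log₂(0.5682) = -0.0408
  (β,2): 0.03·log₂(0.2586) = -0.0585
  (β,3): 0.32·log₂(1.6327) = 0.2263
Sum = 0.205 bits.

0.205 bits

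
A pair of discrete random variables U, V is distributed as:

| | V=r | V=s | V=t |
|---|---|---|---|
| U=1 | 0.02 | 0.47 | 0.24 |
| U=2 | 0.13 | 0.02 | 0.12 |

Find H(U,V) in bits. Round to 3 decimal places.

1.982 bits

H(U,V) = −Σ p(x,y)·log₂ p(x,y) over all 6 cells.
  cell (1,r): −0.02·log₂0.02 = 0.1129
  cell (1,s): −0.47·log₂0.47 = 0.5120
  cell (1,t): −0.24·log₂0.24 = 0.4941
  cell (2,r): −0.13·log₂0.13 = 0.3826
  cell (2,s): −0.02·log₂0.02 = 0.1129
  cell (2,t): −0.12·log₂0.12 = 0.3671
Sum = 1.982 bits.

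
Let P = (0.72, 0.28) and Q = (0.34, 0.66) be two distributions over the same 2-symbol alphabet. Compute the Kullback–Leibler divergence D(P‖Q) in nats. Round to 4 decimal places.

0.3001 nats

D(P‖Q) = Σ p·ln(p/q).
  0.72·ln(0.72/0.34) = 0.54022
  0.28·ln(0.28/0.66) = -0.24009
D(P‖Q) = 0.3001 nats.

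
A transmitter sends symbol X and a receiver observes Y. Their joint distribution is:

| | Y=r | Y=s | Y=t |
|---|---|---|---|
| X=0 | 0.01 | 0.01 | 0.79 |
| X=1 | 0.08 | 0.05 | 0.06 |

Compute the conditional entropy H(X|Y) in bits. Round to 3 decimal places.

Marginals: p(X) = (0.8100, 0.1900), p(Y) = (0.0900, 0.0600, 0.8500).
H(X|Y) = Σ p(Y) · H(X|Y=·).
  Y=r: p=0.0900, H(X|Y=r) = 0.5033
  Y=s: p=0.0600, H(X|Y=s) = 0.6500
  Y=t: p=0.8500, H(X|Y=t) = 0.3681
Weighted sum = 0.397 bits.

0.397 bits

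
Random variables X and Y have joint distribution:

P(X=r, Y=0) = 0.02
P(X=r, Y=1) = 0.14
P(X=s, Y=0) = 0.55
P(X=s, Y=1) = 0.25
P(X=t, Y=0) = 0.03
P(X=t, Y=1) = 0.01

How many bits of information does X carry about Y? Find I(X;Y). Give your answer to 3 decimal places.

Marginals: p(X) = (0.1600, 0.8000, 0.0400), p(Y) = (0.6000, 0.4000).
I(X;Y) = H(X) + H(Y) − H(X,Y).
H(X) = 0.8663, H(Y) = 0.9710, H(X,Y) = 1.7026.
I(X;Y) = 0.8663 + 0.9710 − 1.7026 = 0.135 bits.

0.135 bits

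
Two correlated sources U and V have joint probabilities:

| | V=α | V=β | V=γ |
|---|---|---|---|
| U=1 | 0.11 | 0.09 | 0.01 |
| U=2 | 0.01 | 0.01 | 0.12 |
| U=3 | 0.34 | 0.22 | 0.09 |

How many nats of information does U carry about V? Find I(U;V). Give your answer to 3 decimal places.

0.169 nats

Marginals: p(U) = (0.2100, 0.1400, 0.6500), p(V) = (0.4600, 0.3200, 0.2200).
I(U;V) = Σ p(x,y)·ln[p(x,y)/(p(x)p(y))].
  (1,α): 0.11·ln(1.1387) = 0.0143
  (1,β): 0.09·ln(1.3393) = 0.0263
  (1,γ): 0.01·ln(0.2165) = -0.0153
  (2,α): 0.01·ln(0.1553) = -0.0186
  (2,β): 0.01·ln(0.2232) = -0.0150
  (2,γ): 0.12·ln(3.8961) = 0.1632
  (3,α): 0.34·ln(1.1371) = 0.0437
  (3,β): 0.22·ln(1.0577) = 0.0123
  (3,γ): 0.09·ln(0.6294) = -0.0417
Sum = 0.169 nats.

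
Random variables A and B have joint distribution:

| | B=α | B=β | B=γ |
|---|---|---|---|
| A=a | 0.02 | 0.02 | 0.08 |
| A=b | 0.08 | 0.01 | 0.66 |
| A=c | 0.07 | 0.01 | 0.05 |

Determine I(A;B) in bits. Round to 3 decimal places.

Marginals: p(A) = (0.1200, 0.7500, 0.1300), p(B) = (0.1700, 0.0400, 0.7900).
I(A;B) = H(A) + H(B) − H(A,B).
H(A) = 1.0610, H(B) = 0.8890, H(A,B) = 1.8219.
I(A;B) = 1.0610 + 0.8890 − 1.8219 = 0.128 bits.

0.128 bits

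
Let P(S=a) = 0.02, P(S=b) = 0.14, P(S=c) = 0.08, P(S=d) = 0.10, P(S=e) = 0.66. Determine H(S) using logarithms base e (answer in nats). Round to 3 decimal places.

1.060 nats

H(S) = −Σ p·ln p.
  −(0.02)·ln(0.02) = 0.0782
  −(0.14)·ln(0.14) = 0.2753
  −(0.08)·ln(0.08) = 0.2021
  −(0.10)·ln(0.10) = 0.2303
  −(0.66)·ln(0.66) = 0.2742
Sum: 0.0782 + 0.2753 + 0.2021 + 0.2303 + 0.2742 = 1.060 nats.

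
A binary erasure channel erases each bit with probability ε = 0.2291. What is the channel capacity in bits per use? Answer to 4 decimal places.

0.7709 bits

Binary erasure channel: capacity C = 1 − ε.
C = 1 − 0.2291 = 0.7709 bits per channel use.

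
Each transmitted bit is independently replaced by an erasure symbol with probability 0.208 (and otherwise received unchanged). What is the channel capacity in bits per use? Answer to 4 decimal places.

Binary erasure channel: capacity C = 1 − ε.
C = 1 − 0.208 = 0.7920 bits per channel use.

0.7920 bits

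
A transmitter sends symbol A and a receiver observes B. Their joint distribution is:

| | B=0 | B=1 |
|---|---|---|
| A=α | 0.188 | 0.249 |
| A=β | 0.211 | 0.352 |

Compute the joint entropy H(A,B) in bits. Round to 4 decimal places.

1.9566 bits

H(A,B) = −Σ p(x,y)·log₂ p(x,y) over all 4 cells.
  cell (α,0): −0.188·log₂0.188 = 0.45330
  cell (α,1): −0.249·log₂0.249 = 0.49944
  cell (β,0): −0.211·log₂0.211 = 0.47363
  cell (β,1): −0.352·log₂0.352 = 0.53024
Sum = 1.9566 bits.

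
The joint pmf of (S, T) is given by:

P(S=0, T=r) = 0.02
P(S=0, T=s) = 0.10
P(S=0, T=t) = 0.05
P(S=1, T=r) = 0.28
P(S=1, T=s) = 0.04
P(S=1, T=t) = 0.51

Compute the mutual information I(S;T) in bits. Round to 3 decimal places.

Marginals: p(S) = (0.1700, 0.8300), p(T) = (0.3000, 0.1400, 0.5600).
I(S;T) = Σ p(x,y)·log₂[p(x,y)/(p(x)p(y))].
  (0,r): 0.02·log₂(0.3922) = -0.0270
  (0,s): 0.10·log₂(4.2017) = 0.2071
  (0,t): 0.05·log₂(0.5252) = -0.0465
  (1,r): 0.28·log₂(1.1245) = 0.0474
  (1,s): 0.04·log₂(0.3442) = -0.0615
  (1,t): 0.51·log₂(1.0972) = 0.0683
Sum = 0.188 bits.

0.188 bits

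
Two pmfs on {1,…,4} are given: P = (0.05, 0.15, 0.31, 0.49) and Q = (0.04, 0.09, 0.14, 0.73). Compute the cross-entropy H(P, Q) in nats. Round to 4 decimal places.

1.2858 nats

H(P,Q) = −Σ p·ln q.
  −0.05·ln(0.04) = 0.16094
  −0.15·ln(0.09) = 0.36119
  −0.31·ln(0.14) = 0.60949
  −0.49·ln(0.73) = 0.15421
H(P,Q) = 1.2858 nats.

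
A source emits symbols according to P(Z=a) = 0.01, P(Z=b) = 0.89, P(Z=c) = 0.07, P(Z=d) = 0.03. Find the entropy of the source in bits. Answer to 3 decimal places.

H(Z) = −Σ p·log₂ p.
  −(0.01)·log₂(0.01) = 0.0664
  −(0.89)·log₂(0.89) = 0.1496
  −(0.07)·log₂(0.07) = 0.2686
  −(0.03)·log₂(0.03) = 0.1518
Sum: 0.0664 + 0.1496 + 0.2686 + 0.1518 = 0.636 bits.

0.636 bits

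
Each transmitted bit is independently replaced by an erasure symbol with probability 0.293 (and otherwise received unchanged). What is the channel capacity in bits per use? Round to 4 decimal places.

Binary erasure channel: capacity C = 1 − ε.
C = 1 − 0.293 = 0.7070 bits per channel use.

0.7070 bits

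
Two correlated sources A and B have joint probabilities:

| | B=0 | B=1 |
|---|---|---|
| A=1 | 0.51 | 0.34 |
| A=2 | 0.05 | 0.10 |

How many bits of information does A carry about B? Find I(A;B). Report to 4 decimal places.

Marginals: p(A) = (0.8500, 0.1500), p(B) = (0.5600, 0.4400).
I(A;B) = Σ p(x,y)·log₂[p(x,y)/(p(x)p(y))].
  (1,0): 0.51·log₂(1.0714) = 0.05076
  (1,1): 0.34·log₂(0.9091) = -0.04675
  (2,0): 0.05·log₂(0.5952) = -0.03742
  (2,1): 0.10·log₂(1.5152) = 0.05995
Sum = 0.0265 bits.

0.0265 bits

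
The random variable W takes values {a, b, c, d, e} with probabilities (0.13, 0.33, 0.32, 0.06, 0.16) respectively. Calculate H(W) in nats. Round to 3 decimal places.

H(W) = −Σ p·ln p.
  −(0.13)·ln(0.13) = 0.2652
  −(0.33)·ln(0.33) = 0.3659
  −(0.32)·ln(0.32) = 0.3646
  −(0.06)·ln(0.06) = 0.1688
  −(0.16)·ln(0.16) = 0.2932
Sum: 0.2652 + 0.3659 + 0.3646 + 0.1688 + 0.2932 = 1.458 nats.

1.458 nats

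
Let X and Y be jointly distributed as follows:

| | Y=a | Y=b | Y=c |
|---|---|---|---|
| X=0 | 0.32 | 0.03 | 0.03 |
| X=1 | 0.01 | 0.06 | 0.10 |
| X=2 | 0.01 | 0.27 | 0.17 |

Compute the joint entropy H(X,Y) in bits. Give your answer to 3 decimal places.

2.483 bits

H(X,Y) = −Σ p(x,y)·log₂ p(x,y) over all 9 cells.
  cell (0,a): −0.32·log₂0.32 = 0.5260
  cell (0,b): −0.03·log₂0.03 = 0.1518
  cell (0,c): −0.03·log₂0.03 = 0.1518
  cell (1,a): −0.01·log₂0.01 = 0.0664
  cell (1,b): −0.06·log₂0.06 = 0.2435
  cell (1,c): −0.10·log₂0.10 = 0.3322
  cell (2,a): −0.01·log₂0.01 = 0.0664
  cell (2,b): −0.27·log₂0.27 = 0.5100
  cell (2,c): −0.17·log₂0.17 = 0.4346
Sum = 2.483 bits.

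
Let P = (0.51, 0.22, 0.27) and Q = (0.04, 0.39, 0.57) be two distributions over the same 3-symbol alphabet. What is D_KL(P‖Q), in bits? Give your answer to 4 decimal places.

D(P‖Q) = Σ p·log₂(p/q).
  0.51·log₂(0.51/0.04) = 1.87294
  0.22·log₂(0.22/0.39) = -0.18171
  0.27·log₂(0.27/0.57) = -0.29106
D(P‖Q) = 1.4002 bits.

1.4002 bits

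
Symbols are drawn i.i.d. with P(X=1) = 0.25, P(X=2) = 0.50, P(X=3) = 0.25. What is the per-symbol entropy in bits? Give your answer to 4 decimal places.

1.5000 bits

H(X) = −Σ p·log₂ p.
  −(0.25)·log₂(0.25) = 0.50000
  −(0.50)·log₂(0.50) = 0.50000
  −(0.25)·log₂(0.25) = 0.50000
Sum: 0.50000 + 0.50000 + 0.50000 = 1.5000 bits.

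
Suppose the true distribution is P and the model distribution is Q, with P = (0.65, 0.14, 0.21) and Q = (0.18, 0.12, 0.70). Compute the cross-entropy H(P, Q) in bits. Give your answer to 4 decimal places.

2.1444 bits

H(P,Q) = −Σ p·log₂ q.
  −0.65·log₂(0.18) = 1.60806
  −0.14·log₂(0.12) = 0.42825
  −0.21·log₂(0.70) = 0.10806
H(P,Q) = 2.1444 bits.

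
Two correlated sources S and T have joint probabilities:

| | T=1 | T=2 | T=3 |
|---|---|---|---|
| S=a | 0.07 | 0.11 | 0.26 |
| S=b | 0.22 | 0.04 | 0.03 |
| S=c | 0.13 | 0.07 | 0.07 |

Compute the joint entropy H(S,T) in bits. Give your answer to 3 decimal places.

2.862 bits

H(S,T) = −Σ p(x,y)·log₂ p(x,y) over all 9 cells.
  cell (a,1): −0.07·log₂0.07 = 0.2686
  cell (a,2): −0.11·log₂0.11 = 0.3503
  cell (a,3): −0.26·log₂0.26 = 0.5053
  cell (b,1): −0.22·log₂0.22 = 0.4806
  cell (b,2): −0.04·log₂0.04 = 0.1858
  cell (b,3): −0.03·log₂0.03 = 0.1518
  cell (c,1): −0.13·log₂0.13 = 0.3826
  cell (c,2): −0.07·log₂0.07 = 0.2686
  cell (c,3): −0.07·log₂0.07 = 0.2686
Sum = 2.862 bits.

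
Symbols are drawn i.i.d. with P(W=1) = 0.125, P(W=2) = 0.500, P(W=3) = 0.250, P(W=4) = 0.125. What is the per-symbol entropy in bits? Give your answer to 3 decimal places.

H(W) = −Σ p·log₂ p.
  −(0.125)·log₂(0.125) = 0.3750
  −(0.500)·log₂(0.500) = 0.5000
  −(0.250)·log₂(0.250) = 0.5000
  −(0.125)·log₂(0.125) = 0.3750
Sum: 0.3750 + 0.5000 + 0.5000 + 0.3750 = 1.750 bits.

1.750 bits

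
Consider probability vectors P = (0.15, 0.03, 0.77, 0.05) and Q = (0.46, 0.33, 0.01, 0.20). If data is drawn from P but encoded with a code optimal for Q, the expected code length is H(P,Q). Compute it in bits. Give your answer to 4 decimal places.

5.4479 bits

H(P,Q) = −Σ p·log₂ q.
  −0.15·log₂(0.46) = 0.16804
  −0.03·log₂(0.33) = 0.04798
  −0.77·log₂(0.01) = 5.11577
  −0.05·log₂(0.20) = 0.11610
H(P,Q) = 5.4479 bits.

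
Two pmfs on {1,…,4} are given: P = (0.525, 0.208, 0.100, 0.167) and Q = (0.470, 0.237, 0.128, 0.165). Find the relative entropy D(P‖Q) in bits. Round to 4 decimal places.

0.0119 bits

D(P‖Q) = Σ p·log₂(p/q).
  0.525·log₂(0.525/0.470) = 0.08382
  0.208·log₂(0.208/0.237) = -0.03917
  0.100·log₂(0.100/0.128) = -0.03561
  0.167·log₂(0.167/0.165) = 0.00290
D(P‖Q) = 0.0119 bits.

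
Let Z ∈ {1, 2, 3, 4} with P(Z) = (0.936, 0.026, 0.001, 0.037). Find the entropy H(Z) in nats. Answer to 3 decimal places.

H(Z) = −Σ p·ln p.
  −(0.936)·ln(0.936) = 0.0619
  −(0.026)·ln(0.026) = 0.0949
  −(0.001)·ln(0.001) = 0.0069
  −(0.037)·ln(0.037) = 0.1220
Sum: 0.0619 + 0.0949 + 0.0069 + 0.1220 = 0.286 nats.

0.286 nats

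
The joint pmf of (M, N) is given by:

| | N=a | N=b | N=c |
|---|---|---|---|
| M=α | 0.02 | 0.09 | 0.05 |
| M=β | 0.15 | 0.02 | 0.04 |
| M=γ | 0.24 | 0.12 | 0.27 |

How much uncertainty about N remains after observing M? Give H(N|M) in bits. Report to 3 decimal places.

1.406 bits

Marginals: p(M) = (0.1600, 0.2100, 0.6300), p(N) = (0.4100, 0.2300, 0.3600).
H(N|M) = Σ p(M) · H(N|M=·).
  M=α: p=0.1600, H(N|M=α) = 1.3663
  M=β: p=0.2100, H(N|M=β) = 1.1255
  M=γ: p=0.6300, H(N|M=γ) = 1.5100
Weighted sum = 1.406 bits.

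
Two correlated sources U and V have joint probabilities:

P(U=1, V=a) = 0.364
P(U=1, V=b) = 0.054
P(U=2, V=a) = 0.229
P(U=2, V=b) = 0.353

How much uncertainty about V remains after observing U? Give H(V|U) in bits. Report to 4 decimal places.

Chain rule: H(V|U) = H(U,V) − H(U).
Marginals: p(U) = (0.4180, 0.5820), p(V) = (0.5930, 0.4070).
H(U,V) = 1.7754 bits; H(U) = 0.9805 bits.
H(V|U) = 1.7754 − 0.9805 = 0.7949 bits.

0.7949 bits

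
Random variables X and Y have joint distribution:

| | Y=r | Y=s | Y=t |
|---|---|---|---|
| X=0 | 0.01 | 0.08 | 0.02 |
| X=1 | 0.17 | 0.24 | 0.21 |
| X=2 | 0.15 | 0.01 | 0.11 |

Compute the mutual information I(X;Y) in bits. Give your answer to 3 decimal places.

Marginals: p(X) = (0.1100, 0.6200, 0.2700), p(Y) = (0.3300, 0.3300, 0.3400).
I(X;Y) = Σ p(x,y)·log₂[p(x,y)/(p(x)p(y))].
  (0,r): 0.01·log₂(0.2755) = -0.0186
  (0,s): 0.08·log₂(2.2039) = 0.0912
  (0,t): 0.02·log₂(0.5348) = -0.0181
  (1,r): 0.17·log₂(0.8309) = -0.0454
  (1,s): 0.24·log₂(1.1730) = 0.0553
  (1,t): 0.21·log₂(0.9962) = -0.0012
  (2,r): 0.15·log₂(1.6835) = 0.1127
  (2,s): 0.01·log₂(0.1122) = -0.0316
  (2,t): 0.11·log₂(1.1983) = 0.0287
Sum = 0.173 bits.

0.173 bits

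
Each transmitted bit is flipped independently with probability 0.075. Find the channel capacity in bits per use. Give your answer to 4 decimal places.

Binary symmetric channel: C = 1 − h₂(ε) where h₂ is the binary entropy function.
h₂(0.075) = −0.075·log₂0.075 − 0.925·log₂0.925 = 0.3843.
C = 1 − 0.3843 = 0.6157 bits per channel use.

0.6157 bits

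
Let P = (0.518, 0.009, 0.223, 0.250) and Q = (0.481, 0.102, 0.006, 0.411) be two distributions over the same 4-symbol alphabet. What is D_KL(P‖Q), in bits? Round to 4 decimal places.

1.0077 bits

D(P‖Q) = Σ p·log₂(p/q).
  0.518·log₂(0.518/0.481) = 0.05538
  0.009·log₂(0.009/0.102) = -0.03152
  0.223·log₂(0.223/0.006) = 1.16315
  0.250·log₂(0.250/0.411) = -0.17930
D(P‖Q) = 1.0077 bits.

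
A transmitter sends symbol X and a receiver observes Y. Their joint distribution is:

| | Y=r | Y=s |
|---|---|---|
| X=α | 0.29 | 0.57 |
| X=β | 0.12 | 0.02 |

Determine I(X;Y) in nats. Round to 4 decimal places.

Marginals: p(X) = (0.8600, 0.1400), p(Y) = (0.4100, 0.5900).
I(X;Y) = H(X) + H(Y) − H(X,Y).
H(X) = 0.4050, H(Y) = 0.6769, H(X,Y) = 1.0121.
I(X;Y) = 0.4050 + 0.6769 − 1.0121 = 0.0698 nats.

0.0698 nats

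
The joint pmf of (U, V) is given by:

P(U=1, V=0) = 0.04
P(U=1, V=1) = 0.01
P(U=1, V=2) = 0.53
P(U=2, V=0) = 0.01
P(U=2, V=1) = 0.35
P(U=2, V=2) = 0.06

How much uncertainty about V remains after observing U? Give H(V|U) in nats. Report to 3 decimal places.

0.413 nats

Marginals: p(U) = (0.5800, 0.4200), p(V) = (0.0500, 0.3600, 0.5900).
H(V|U) = Σ p(U) · H(V|U=·).
  U=1: p=0.5800, H(V|U=1) = 0.3368
  U=2: p=0.4200, H(V|U=2) = 0.5189
Weighted sum = 0.413 nats.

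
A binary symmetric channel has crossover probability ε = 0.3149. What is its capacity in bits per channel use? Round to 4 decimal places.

Binary symmetric channel: C = 1 − h₂(ε) where h₂ is the binary entropy function.
h₂(0.3149) = −0.3149·log₂0.3149 − 0.6851·log₂0.6851 = 0.8987.
C = 1 − 0.8987 = 0.1013 bits per channel use.

0.1013 bits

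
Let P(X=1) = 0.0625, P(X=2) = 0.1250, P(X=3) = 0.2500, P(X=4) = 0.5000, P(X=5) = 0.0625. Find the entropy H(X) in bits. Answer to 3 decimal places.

1.875 bits

H(X) = −Σ p·log₂ p.
  −(0.0625)·log₂(0.0625) = 0.2500
  −(0.1250)·log₂(0.1250) = 0.3750
  −(0.2500)·log₂(0.2500) = 0.5000
  −(0.5000)·log₂(0.5000) = 0.5000
  −(0.0625)·log₂(0.0625) = 0.2500
Sum: 0.2500 + 0.3750 + 0.5000 + 0.5000 + 0.2500 = 1.875 bits.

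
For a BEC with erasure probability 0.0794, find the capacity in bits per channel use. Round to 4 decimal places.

0.9206 bits

Binary erasure channel: capacity C = 1 − ε.
C = 1 − 0.0794 = 0.9206 bits per channel use.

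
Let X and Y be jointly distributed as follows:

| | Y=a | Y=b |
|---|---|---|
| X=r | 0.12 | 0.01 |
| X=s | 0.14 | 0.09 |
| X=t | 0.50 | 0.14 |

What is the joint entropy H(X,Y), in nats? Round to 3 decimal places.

1.414 nats

H(X,Y) = −Σ p(x,y)·ln p(x,y) over all 6 cells.
  cell (r,a): −0.12·ln0.12 = 0.2544
  cell (r,b): −0.01·ln0.01 = 0.0461
  cell (s,a): −0.14·ln0.14 = 0.2753
  cell (s,b): −0.09·ln0.09 = 0.2167
  cell (t,a): −0.50·ln0.50 = 0.3466
  cell (t,b): −0.14·ln0.14 = 0.2753
Sum = 1.414 nats.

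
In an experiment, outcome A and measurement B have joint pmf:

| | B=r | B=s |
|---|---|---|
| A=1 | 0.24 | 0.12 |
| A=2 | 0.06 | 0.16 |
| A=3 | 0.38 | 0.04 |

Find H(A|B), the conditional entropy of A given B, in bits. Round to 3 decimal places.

Chain rule: H(A|B) = H(A,B) − H(B).
Marginals: p(A) = (0.3600, 0.2200, 0.4200), p(B) = (0.6800, 0.3200).
H(A,B) = 2.2440 bits; H(B) = 0.9044 bits.
H(A|B) = 2.2440 − 0.9044 = 1.340 bits.

1.340 bits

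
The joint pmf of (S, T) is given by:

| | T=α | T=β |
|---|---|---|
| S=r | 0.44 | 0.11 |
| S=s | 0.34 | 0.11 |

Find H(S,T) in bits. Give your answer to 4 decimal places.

H(S,T) = −Σ p(x,y)·log₂ p(x,y) over all 4 cells.
  cell (r,α): −0.44·log₂0.44 = 0.52115
  cell (r,β): −0.11·log₂0.11 = 0.35029
  cell (s,α): −0.34·log₂0.34 = 0.52917
  cell (s,β): −0.11·log₂0.11 = 0.35029
Sum = 1.7509 bits.

1.7509 bits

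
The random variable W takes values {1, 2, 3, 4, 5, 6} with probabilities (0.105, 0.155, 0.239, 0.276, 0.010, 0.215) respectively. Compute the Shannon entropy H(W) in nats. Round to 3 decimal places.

H(W) = −Σ p·ln p.
  −(0.105)·ln(0.105) = 0.2366
  −(0.155)·ln(0.155) = 0.2890
  −(0.239)·ln(0.239) = 0.3421
  −(0.276)·ln(0.276) = 0.3553
  −(0.010)·ln(0.010) = 0.0461
  −(0.215)·ln(0.215) = 0.3305
Sum: 0.2366 + 0.2890 + 0.3421 + 0.3553 + 0.0461 + 0.3305 = 1.600 nats.

1.600 nats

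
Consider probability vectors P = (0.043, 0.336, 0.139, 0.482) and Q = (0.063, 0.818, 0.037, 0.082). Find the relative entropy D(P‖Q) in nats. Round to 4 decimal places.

0.7223 nats

D(P‖Q) = Σ p·ln(p/q).
  0.043·ln(0.043/0.063) = -0.01642
  0.336·ln(0.336/0.818) = -0.29896
  0.139·ln(0.139/0.037) = 0.18397
  0.482·ln(0.482/0.082) = 0.85373
D(P‖Q) = 0.7223 nats.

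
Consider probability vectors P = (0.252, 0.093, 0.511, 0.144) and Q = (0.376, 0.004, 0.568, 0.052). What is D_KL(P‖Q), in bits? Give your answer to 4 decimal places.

D(P‖Q) = Σ p·log₂(p/q).
  0.252·log₂(0.252/0.376) = -0.14548
  0.093·log₂(0.093/0.004) = 0.42214
  0.511·log₂(0.511/0.568) = -0.07796
  0.144·log₂(0.144/0.052) = 0.21161
D(P‖Q) = 0.4103 bits.

0.4103 bits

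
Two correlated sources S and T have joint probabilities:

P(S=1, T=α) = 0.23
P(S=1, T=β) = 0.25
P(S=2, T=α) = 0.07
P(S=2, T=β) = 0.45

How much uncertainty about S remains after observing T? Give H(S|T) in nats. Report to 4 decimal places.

0.6192 nats

Chain rule: H(S|T) = H(S,T) − H(T).
Marginals: p(S) = (0.4800, 0.5200), p(T) = (0.3000, 0.7000).
H(S,T) = 1.2301 nats; H(T) = 0.6109 nats.
H(S|T) = 1.2301 − 0.6109 = 0.6192 nats.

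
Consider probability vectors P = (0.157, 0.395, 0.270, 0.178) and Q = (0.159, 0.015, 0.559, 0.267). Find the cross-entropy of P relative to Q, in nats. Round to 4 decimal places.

2.3397 nats

H(P,Q) = −Σ p·ln q.
  −0.157·ln(0.159) = 0.28870
  −0.395·ln(0.015) = 1.65888
  −0.270·ln(0.559) = 0.15703
  −0.178·ln(0.267) = 0.23505
H(P,Q) = 2.3397 nats.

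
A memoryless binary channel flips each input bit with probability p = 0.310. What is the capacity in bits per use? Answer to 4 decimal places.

Binary symmetric channel: C = 1 − h₂(ε) where h₂ is the binary entropy function.
h₂(0.310) = −0.310·log₂0.310 − 0.690·log₂0.690 = 0.8932.
C = 1 − 0.8932 = 0.1068 bits per channel use.

0.1068 bits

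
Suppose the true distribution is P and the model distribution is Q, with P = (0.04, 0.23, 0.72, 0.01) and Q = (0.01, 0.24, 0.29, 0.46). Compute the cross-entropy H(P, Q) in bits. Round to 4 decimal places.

2.0363 bits

H(P,Q) = −Σ p·log₂ q.
  −0.04·log₂(0.01) = 0.26575
  −0.23·log₂(0.24) = 0.47355
  −0.72·log₂(0.29) = 1.28583
  −0.01·log₂(0.46) = 0.01120
H(P,Q) = 2.0363 bits.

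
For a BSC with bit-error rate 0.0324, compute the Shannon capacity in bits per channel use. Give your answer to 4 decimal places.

0.7937 bits

Binary symmetric channel: C = 1 − h₂(ε) where h₂ is the binary entropy function.
h₂(0.0324) = −0.0324·log₂0.0324 − 0.9676·log₂0.9676 = 0.2063.
C = 1 − 0.2063 = 0.7937 bits per channel use.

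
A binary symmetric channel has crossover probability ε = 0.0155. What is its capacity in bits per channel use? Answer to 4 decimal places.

0.8846 bits

Binary symmetric channel: C = 1 − h₂(ε) where h₂ is the binary entropy function.
h₂(0.0155) = −0.0155·log₂0.0155 − 0.9845·log₂0.9845 = 0.1154.
C = 1 − 0.1154 = 0.8846 bits per channel use.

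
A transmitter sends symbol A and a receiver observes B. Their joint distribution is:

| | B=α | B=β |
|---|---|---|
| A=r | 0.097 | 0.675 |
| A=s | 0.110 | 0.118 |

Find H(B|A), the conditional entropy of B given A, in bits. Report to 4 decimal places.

0.6488 bits

Marginals: p(A) = (0.7720, 0.2280), p(B) = (0.2070, 0.7930).
H(B|A) = Σ p(A) · H(B|A=·).
  A=r: p=0.7720, H(B|A=r) = 0.5454
  A=s: p=0.2280, H(B|A=s) = 0.9991
Weighted sum = 0.6488 bits.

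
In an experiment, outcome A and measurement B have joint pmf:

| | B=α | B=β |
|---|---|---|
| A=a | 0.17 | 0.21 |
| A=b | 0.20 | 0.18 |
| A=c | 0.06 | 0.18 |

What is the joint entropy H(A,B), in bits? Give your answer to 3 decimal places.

H(A,B) = −Σ p(x,y)·log₂ p(x,y) over all 6 cells.
  cell (a,α): −0.17·log₂0.17 = 0.4346
  cell (a,β): −0.21·log₂0.21 = 0.4728
  cell (b,α): −0.20·log₂0.20 = 0.4644
  cell (b,β): −0.18·log₂0.18 = 0.4453
  cell (c,α): −0.06·log₂0.06 = 0.2435
  cell (c,β): −0.18·log₂0.18 = 0.4453
Sum = 2.506 bits.

2.506 bits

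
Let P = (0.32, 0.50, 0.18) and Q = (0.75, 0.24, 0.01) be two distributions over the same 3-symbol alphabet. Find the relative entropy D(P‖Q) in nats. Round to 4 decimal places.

D(P‖Q) = Σ p·ln(p/q).
  0.32·ln(0.32/0.75) = -0.27256
  0.50·ln(0.50/0.24) = 0.36698
  0.18·ln(0.18/0.01) = 0.52027
D(P‖Q) = 0.6147 nats.

0.6147 nats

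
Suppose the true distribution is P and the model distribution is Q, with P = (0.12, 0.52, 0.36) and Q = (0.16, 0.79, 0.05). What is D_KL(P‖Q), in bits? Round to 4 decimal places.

0.6617 bits

D(P‖Q) = Σ p·log₂(p/q).
  0.12·log₂(0.12/0.16) = -0.04980
  0.52·log₂(0.52/0.79) = -0.31374
  0.36·log₂(0.36/0.05) = 1.02528
D(P‖Q) = 0.6617 bits.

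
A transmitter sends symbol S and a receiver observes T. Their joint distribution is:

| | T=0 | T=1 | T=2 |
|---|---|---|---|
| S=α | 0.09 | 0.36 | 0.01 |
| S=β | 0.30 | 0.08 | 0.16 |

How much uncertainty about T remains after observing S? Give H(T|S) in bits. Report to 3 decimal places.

Marginals: p(S) = (0.4600, 0.5400), p(T) = (0.3900, 0.4400, 0.1700).
H(T|S) = Σ p(S) · H(T|S=·).
  S=α: p=0.4600, H(T|S=α) = 0.8573
  S=β: p=0.5400, H(T|S=β) = 1.3992
Weighted sum = 1.150 bits.

1.150 bits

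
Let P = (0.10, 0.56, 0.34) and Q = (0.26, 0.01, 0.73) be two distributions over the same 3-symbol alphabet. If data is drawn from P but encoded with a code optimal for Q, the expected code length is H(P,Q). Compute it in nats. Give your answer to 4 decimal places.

2.8206 nats

H(P,Q) = −Σ p·ln q.
  −0.10·ln(0.26) = 0.13471
  −0.56·ln(0.01) = 2.57890
  −0.34·ln(0.73) = 0.10700
H(P,Q) = 2.8206 nats.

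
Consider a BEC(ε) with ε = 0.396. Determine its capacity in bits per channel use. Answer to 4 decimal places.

0.6040 bits

Binary erasure channel: capacity C = 1 − ε.
C = 1 − 0.396 = 0.6040 bits per channel use.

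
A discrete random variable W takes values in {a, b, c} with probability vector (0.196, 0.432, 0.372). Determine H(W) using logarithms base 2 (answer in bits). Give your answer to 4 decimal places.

1.5146 bits

H(W) = −Σ p·log₂ p.
  −(0.196)·log₂(0.196) = 0.46081
  −(0.432)·log₂(0.432) = 0.52311
  −(0.372)·log₂(0.372) = 0.53070
Sum: 0.46081 + 0.52311 + 0.53070 = 1.5146 bits.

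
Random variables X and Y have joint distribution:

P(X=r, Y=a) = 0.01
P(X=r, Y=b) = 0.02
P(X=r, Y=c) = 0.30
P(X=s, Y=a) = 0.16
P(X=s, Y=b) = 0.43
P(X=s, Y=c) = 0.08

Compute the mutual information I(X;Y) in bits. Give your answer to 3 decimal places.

Marginals: p(X) = (0.3300, 0.6700), p(Y) = (0.1700, 0.4500, 0.3800).
I(X;Y) = H(X) + H(Y) − H(X,Y).
H(X) = 0.9149, H(Y) = 1.4834, H(X,Y) = 1.9385.
I(X;Y) = 0.9149 + 1.4834 − 1.9385 = 0.460 bits.

0.460 bits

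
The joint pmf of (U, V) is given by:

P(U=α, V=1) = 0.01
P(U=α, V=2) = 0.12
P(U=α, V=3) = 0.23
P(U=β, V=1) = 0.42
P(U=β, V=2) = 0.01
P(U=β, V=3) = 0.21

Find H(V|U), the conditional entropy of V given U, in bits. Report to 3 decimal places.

1.043 bits

Chain rule: H(V|U) = H(U,V) − H(U).
Marginals: p(U) = (0.3600, 0.6400), p(V) = (0.4300, 0.1300, 0.4400).
H(U,V) = 1.9861 bits; H(U) = 0.9427 bits.
H(V|U) = 1.9861 − 0.9427 = 1.043 bits.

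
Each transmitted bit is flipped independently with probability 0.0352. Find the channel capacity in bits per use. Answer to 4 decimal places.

Binary symmetric channel: C = 1 − h₂(ε) where h₂ is the binary entropy function.
h₂(0.0352) = −0.0352·log₂0.0352 − 0.9648·log₂0.9648 = 0.2198.
C = 1 − 0.2198 = 0.7802 bits per channel use.

0.7802 bits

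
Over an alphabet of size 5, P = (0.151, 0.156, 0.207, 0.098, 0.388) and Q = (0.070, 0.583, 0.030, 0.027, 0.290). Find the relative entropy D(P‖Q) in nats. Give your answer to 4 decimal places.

D(P‖Q) = Σ p·ln(p/q).
  0.151·ln(0.151/0.070) = 0.11609
  0.156·ln(0.156/0.583) = -0.20566
  0.207·ln(0.207/0.030) = 0.39982
  0.098·ln(0.098/0.027) = 0.12633
  0.388·ln(0.388/0.290) = 0.11296
D(P‖Q) = 0.5495 nats.

0.5495 nats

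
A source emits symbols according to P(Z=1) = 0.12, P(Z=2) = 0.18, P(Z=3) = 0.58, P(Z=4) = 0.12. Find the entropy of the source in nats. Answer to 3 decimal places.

H(Z) = −Σ p·ln p.
  −(0.12)·ln(0.12) = 0.2544
  −(0.18)·ln(0.18) = 0.3087
  −(0.58)·ln(0.58) = 0.3159
  −(0.12)·ln(0.12) = 0.2544
Sum: 0.2544 + 0.3087 + 0.3159 + 0.2544 = 1.133 nats.

1.133 nats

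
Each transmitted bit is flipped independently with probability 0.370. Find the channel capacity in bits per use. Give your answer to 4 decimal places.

0.0493 bits

Binary symmetric channel: C = 1 − h₂(ε) where h₂ is the binary entropy function.
h₂(0.370) = −0.370·log₂0.370 − 0.630·log₂0.630 = 0.9507.
C = 1 − 0.9507 = 0.0493 bits per channel use.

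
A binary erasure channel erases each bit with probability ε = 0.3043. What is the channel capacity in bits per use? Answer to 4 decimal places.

Binary erasure channel: capacity C = 1 − ε.
C = 1 − 0.3043 = 0.6957 bits per channel use.

0.6957 bits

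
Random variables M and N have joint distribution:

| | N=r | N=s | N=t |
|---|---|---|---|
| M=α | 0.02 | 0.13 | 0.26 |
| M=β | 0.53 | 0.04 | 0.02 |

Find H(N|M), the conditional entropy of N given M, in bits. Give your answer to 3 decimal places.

0.808 bits

Marginals: p(M) = (0.4100, 0.5900), p(N) = (0.5500, 0.1700, 0.2800).
H(N|M) = Σ p(M) · H(N|M=·).
  M=α: p=0.4100, H(N|M=α) = 1.1547
  M=β: p=0.5900, H(N|M=β) = 0.5677
Weighted sum = 0.808 bits.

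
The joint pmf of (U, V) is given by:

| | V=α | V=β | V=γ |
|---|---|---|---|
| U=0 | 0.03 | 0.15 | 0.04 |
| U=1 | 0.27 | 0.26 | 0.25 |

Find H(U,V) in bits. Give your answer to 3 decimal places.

H(U,V) = −Σ p(x,y)·log₂ p(x,y) over all 6 cells.
  cell (0,α): −0.03·log₂0.03 = 0.1518
  cell (0,β): −0.15·log₂0.15 = 0.4105
  cell (0,γ): −0.04·log₂0.04 = 0.1858
  cell (1,α): −0.27·log₂0.27 = 0.5100
  cell (1,β): −0.26·log₂0.26 = 0.5053
  cell (1,γ): −0.25·log₂0.25 = 0.5000
Sum = 2.263 bits.

2.263 bits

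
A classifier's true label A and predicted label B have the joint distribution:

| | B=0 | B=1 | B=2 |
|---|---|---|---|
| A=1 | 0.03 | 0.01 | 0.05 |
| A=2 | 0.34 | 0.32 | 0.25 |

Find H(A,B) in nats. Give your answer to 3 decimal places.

H(A,B) = −Σ p(x,y)·ln p(x,y) over all 6 cells.
  cell (1,0): −0.03·ln0.03 = 0.1052
  cell (1,1): −0.01·ln0.01 = 0.0461
  cell (1,2): −0.05·ln0.05 = 0.1498
  cell (2,0): −0.34·ln0.34 = 0.3668
  cell (2,1): −0.32·ln0.32 = 0.3646
  cell (2,2): −0.25·ln0.25 = 0.3466
Sum = 1.379 nats.

1.379 nats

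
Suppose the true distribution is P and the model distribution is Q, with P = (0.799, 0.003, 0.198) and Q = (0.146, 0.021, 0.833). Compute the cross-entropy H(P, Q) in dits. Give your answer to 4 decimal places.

H(P,Q) = −Σ p·log₁₀ q.
  −0.799·log₁₀(0.146) = 0.66768
  −0.003·log₁₀(0.021) = 0.00503
  −0.198·log₁₀(0.833) = 0.01571
H(P,Q) = 0.6884 dits.

0.6884 dits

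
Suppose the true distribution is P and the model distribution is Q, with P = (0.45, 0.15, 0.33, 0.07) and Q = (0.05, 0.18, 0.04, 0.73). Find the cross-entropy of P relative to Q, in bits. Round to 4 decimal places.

H(P,Q) = −Σ p·log₂ q.
  −0.45·log₂(0.05) = 1.94487
  −0.15·log₂(0.18) = 0.37109
  −0.33·log₂(0.04) = 1.53247
  −0.07·log₂(0.73) = 0.03178
H(P,Q) = 3.8802 bits.

3.8802 bits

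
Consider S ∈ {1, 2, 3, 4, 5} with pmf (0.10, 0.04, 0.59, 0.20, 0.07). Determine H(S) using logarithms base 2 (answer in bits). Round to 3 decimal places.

1.700 bits

H(S) = −Σ p·log₂ p.
  −(0.10)·log₂(0.10) = 0.3322
  −(0.04)·log₂(0.04) = 0.1858
  −(0.59)·log₂(0.59) = 0.4491
  −(0.20)·log₂(0.20) = 0.4644
  −(0.07)·log₂(0.07) = 0.2686
Sum: 0.3322 + 0.1858 + 0.4491 + 0.4644 + 0.2686 = 1.700 bits.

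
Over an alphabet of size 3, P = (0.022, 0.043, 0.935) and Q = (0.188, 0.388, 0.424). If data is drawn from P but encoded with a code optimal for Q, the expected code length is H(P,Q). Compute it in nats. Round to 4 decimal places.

H(P,Q) = −Σ p·ln q.
  −0.022·ln(0.188) = 0.03677
  −0.043·ln(0.388) = 0.04071
  −0.935·ln(0.424) = 0.80225
H(P,Q) = 0.8797 nats.

0.8797 nats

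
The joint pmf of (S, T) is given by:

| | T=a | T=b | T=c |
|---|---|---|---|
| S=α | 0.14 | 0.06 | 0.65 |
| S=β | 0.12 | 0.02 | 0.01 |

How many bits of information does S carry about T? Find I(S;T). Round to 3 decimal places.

0.211 bits

Marginals: p(S) = (0.8500, 0.1500), p(T) = (0.2600, 0.0800, 0.6600).
I(S;T) = H(S) + H(T) − H(S,T).
H(S) = 0.6098, H(T) = 1.1924, H(S,T) = 1.5910.
I(S;T) = 0.6098 + 1.1924 − 1.5910 = 0.211 bits.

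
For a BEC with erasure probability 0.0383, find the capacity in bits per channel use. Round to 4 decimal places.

Binary erasure channel: capacity C = 1 − ε.
C = 1 − 0.0383 = 0.9617 bits per channel use.

0.9617 bits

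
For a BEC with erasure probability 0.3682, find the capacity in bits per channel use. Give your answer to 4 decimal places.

0.6318 bits

Binary erasure channel: capacity C = 1 − ε.
C = 1 − 0.3682 = 0.6318 bits per channel use.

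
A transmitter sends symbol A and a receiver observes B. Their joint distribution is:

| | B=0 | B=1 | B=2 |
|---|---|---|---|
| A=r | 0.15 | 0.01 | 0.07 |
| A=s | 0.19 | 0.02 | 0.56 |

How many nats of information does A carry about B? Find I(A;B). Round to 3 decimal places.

0.067 nats

Marginals: p(A) = (0.2300, 0.7700), p(B) = (0.3400, 0.0300, 0.6300).
I(A;B) = H(A) + H(B) − H(A,B).
H(A) = 0.5393, H(B) = 0.7631, H(A,B) = 1.2352.
I(A;B) = 0.5393 + 0.7631 − 1.2352 = 0.067 nats.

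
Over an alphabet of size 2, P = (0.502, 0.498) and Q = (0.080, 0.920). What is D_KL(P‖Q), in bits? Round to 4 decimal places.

D(P‖Q) = Σ p·log₂(p/q).
  0.502·log₂(0.502/0.080) = 1.33011
  0.498·log₂(0.498/0.920) = -0.44097
D(P‖Q) = 0.8891 bits.

0.8891 bits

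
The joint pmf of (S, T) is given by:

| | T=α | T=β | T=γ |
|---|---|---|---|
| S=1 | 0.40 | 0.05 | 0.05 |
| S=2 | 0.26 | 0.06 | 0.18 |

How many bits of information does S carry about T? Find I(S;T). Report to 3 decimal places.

Marginals: p(S) = (0.5000, 0.5000), p(T) = (0.6600, 0.1100, 0.2300).
I(S;T) = H(S) + H(T) − H(S,T).
H(S) = 1.0000, H(T) = 1.2336, H(S,T) = 2.1551.
I(S;T) = 1.0000 + 1.2336 − 2.1551 = 0.079 bits.

0.079 bits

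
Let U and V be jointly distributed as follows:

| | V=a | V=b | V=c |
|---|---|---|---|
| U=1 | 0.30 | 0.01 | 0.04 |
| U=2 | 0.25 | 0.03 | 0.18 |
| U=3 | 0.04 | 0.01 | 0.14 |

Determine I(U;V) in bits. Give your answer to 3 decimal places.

Marginals: p(U) = (0.3500, 0.4600, 0.1900), p(V) = (0.5900, 0.0500, 0.3600).
I(U;V) = H(U) + H(V) − H(U,V).
H(U) = 1.5007, H(V) = 1.1958, H(U,V) = 2.5197.
I(U;V) = 1.5007 + 1.1958 − 2.5197 = 0.177 bits.

0.177 bits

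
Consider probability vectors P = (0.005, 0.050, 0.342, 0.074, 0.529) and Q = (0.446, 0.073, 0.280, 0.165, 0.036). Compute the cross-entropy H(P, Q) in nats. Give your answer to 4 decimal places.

2.4621 nats

H(P,Q) = −Σ p·ln q.
  −0.005·ln(0.446) = 0.00404
  −0.050·ln(0.073) = 0.13086
  −0.342·ln(0.280) = 0.43535
  −0.074·ln(0.165) = 0.13333
  −0.529·ln(0.036) = 1.75852
H(P,Q) = 2.4621 nats.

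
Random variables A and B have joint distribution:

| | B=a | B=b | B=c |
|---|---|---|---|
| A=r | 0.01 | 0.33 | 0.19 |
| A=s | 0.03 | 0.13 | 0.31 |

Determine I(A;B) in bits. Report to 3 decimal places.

Marginals: p(A) = (0.5300, 0.4700), p(B) = (0.0400, 0.4600, 0.5000).
I(A;B) = Σ p(x,y)·log₂[p(x,y)/(p(x)p(y))].
  (r,a): 0.01·log₂(0.4717) = -0.0108
  (r,b): 0.33·log₂(1.3536) = 0.1441
  (r,c): 0.19·log₂(0.7170) = -0.0912
  (s,a): 0.03·log₂(1.5957) = 0.0202
  (s,b): 0.13·log₂(0.6013) = -0.0954
  (s,c): 0.31·log₂(1.3191) = 0.1239
Sum = 0.091 bits.

0.091 bits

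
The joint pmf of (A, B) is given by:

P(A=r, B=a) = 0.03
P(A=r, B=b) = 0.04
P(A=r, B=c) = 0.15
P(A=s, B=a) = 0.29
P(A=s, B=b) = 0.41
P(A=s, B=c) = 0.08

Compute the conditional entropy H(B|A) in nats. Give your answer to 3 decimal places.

Marginals: p(A) = (0.2200, 0.7800), p(B) = (0.3200, 0.4500, 0.2300).
H(B|A) = Σ p(A) · H(B|A=·).
  A=r: p=0.2200, H(B|A=r) = 0.8428
  A=s: p=0.7800, H(B|A=s) = 0.9395
Weighted sum = 0.918 nats.

0.918 nats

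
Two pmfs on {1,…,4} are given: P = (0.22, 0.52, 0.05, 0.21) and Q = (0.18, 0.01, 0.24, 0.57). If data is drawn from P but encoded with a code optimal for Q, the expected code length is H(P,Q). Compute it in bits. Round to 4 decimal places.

4.2723 bits

H(P,Q) = −Σ p·log₂ q.
  −0.22·log₂(0.18) = 0.54426
  −0.52·log₂(0.01) = 3.45481
  −0.05·log₂(0.24) = 0.10294
  −0.21·log₂(0.57) = 0.17030
H(P,Q) = 4.2723 bits.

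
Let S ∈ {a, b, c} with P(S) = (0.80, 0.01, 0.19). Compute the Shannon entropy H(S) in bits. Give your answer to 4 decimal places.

0.7792 bits

H(S) = −Σ p·log₂ p.
  −(0.80)·log₂(0.80) = 0.25754
  −(0.01)·log₂(0.01) = 0.06644
  −(0.19)·log₂(0.19) = 0.45523
Sum: 0.25754 + 0.06644 + 0.45523 = 0.7792 bits.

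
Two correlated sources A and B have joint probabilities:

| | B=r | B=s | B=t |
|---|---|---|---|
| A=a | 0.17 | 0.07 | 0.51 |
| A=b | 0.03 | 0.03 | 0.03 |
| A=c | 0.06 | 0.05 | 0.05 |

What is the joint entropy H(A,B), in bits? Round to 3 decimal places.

H(A,B) = −Σ p(x,y)·log₂ p(x,y) over all 9 cells.
  cell (a,r): −0.17·log₂0.17 = 0.4346
  cell (a,s): −0.07·log₂0.07 = 0.2686
  cell (a,t): −0.51·log₂0.51 = 0.4954
  cell (b,r): −0.03·log₂0.03 = 0.1518
  cell (b,s): −0.03·log₂0.03 = 0.1518
  cell (b,t): −0.03·log₂0.03 = 0.1518
  cell (c,r): −0.06·log₂0.06 = 0.2435
  cell (c,s): −0.05·log₂0.05 = 0.2161
  cell (c,t): −0.05·log₂0.05 = 0.2161
Sum = 2.330 bits.

2.330 bits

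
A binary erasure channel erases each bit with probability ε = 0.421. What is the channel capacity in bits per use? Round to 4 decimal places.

0.5790 bits

Binary erasure channel: capacity C = 1 − ε.
C = 1 − 0.421 = 0.5790 bits per channel use.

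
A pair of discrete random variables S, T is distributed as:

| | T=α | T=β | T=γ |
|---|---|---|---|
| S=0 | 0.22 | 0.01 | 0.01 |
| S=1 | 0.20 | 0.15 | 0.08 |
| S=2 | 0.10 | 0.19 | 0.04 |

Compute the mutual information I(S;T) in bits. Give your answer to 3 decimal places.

Marginals: p(S) = (0.2400, 0.4300, 0.3300), p(T) = (0.5200, 0.3500, 0.1300).
I(S;T) = Σ p(x,y)·log₂[p(x,y)/(p(x)p(y))].
  (0,α): 0.22·log₂(1.7628) = 0.1799
  (0,β): 0.01·log₂(0.1190) = -0.0307
  (0,γ): 0.01·log₂(0.3205) = -0.0164
  (1,α): 0.20·log₂(0.8945) = -0.0322
  (1,β): 0.15·log₂(0.9967) = -0.0007
  (1,γ): 0.08·log₂(1.4311) = 0.0414
  (2,α): 0.10·log₂(0.5828) = -0.0779
  (2,β): 0.19·log₂(1.6450) = 0.1364
  (2,γ): 0.04·log₂(0.9324) = -0.0040
Sum = 0.196 bits.

0.196 bits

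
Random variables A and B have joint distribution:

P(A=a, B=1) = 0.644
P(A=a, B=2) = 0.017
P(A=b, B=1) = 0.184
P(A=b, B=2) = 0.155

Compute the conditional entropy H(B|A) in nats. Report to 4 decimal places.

Chain rule: H(B|A) = H(A,B) − H(A).
Marginals: p(A) = (0.6610, 0.3390), p(B) = (0.8280, 0.1720).
H(A,B) = 0.9531 nats; H(A) = 0.6404 nats.
H(B|A) = 0.9531 − 0.6404 = 0.3127 nats.

0.3127 nats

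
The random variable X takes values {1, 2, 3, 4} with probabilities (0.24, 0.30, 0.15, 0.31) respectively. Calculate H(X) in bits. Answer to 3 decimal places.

H(X) = −Σ p·log₂ p.
  −(0.24)·log₂(0.24) = 0.4941
  −(0.30)·log₂(0.30) = 0.5211
  −(0.15)·log₂(0.15) = 0.4105
  −(0.31)·log₂(0.31) = 0.5238
Sum: 0.4941 + 0.5211 + 0.4105 + 0.5238 = 1.950 bits.

1.950 bits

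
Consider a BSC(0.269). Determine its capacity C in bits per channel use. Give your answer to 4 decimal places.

0.1600 bits

Binary symmetric channel: C = 1 − h₂(ε) where h₂ is the binary entropy function.
h₂(0.269) = −0.269·log₂0.269 − 0.731·log₂0.731 = 0.8400.
C = 1 − 0.8400 = 0.1600 bits per channel use.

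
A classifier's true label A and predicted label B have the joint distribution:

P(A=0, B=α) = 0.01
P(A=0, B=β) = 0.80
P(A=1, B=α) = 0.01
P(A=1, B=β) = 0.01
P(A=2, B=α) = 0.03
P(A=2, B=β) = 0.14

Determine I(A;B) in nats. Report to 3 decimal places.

0.052 nats

Marginals: p(A) = (0.8100, 0.0200, 0.1700), p(B) = (0.0500, 0.9500).
I(A;B) = H(A) + H(B) − H(A,B).
H(A) = 0.5502, H(B) = 0.1985, H(A,B) = 0.6971.
I(A;B) = 0.5502 + 0.1985 − 0.6971 = 0.052 nats.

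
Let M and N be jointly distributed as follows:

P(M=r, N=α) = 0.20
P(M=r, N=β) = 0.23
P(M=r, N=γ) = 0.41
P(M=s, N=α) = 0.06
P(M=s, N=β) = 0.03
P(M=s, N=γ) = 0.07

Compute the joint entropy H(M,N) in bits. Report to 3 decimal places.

2.143 bits

H(M,N) = −Σ p(x,y)·log₂ p(x,y) over all 6 cells.
  cell (r,α): −0.20·log₂0.20 = 0.4644
  cell (r,β): −0.23·log₂0.23 = 0.4877
  cell (r,γ): −0.41·log₂0.41 = 0.5274
  cell (s,α): −0.06·log₂0.06 = 0.2435
  cell (s,β): −0.03·log₂0.03 = 0.1518
  cell (s,γ): −0.07·log₂0.07 = 0.2686
Sum = 2.143 bits.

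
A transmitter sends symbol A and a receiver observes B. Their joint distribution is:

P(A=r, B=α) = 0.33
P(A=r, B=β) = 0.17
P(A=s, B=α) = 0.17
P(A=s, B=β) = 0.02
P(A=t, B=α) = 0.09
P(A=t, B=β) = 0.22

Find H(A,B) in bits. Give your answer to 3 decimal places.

H(A,B) = −Σ p(x,y)·log₂ p(x,y) over all 6 cells.
  cell (r,α): −0.33·log₂0.33 = 0.5278
  cell (r,β): −0.17·log₂0.17 = 0.4346
  cell (s,α): −0.17·log₂0.17 = 0.4346
  cell (s,β): −0.02·log₂0.02 = 0.1129
  cell (t,α): −0.09·log₂0.09 = 0.3127
  cell (t,β): −0.22·log₂0.22 = 0.4806
Sum = 2.303 bits.

2.303 bits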